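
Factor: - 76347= - 3^2 * 17^1*499^1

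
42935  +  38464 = 81399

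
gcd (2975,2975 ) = 2975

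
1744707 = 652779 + 1091928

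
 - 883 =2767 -3650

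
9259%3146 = 2967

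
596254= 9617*62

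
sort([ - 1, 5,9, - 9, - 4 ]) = [ - 9,  -  4, - 1,5, 9 ] 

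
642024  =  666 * 964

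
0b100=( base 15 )4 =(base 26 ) 4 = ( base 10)4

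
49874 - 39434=10440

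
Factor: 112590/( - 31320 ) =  - 2^( - 2)*3^1*29^(-1 )*139^1 = - 417/116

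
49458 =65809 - 16351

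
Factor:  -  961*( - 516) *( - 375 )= - 2^2*3^2 * 5^3*31^2*43^1 = - 185953500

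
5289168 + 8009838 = 13299006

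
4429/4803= 4429/4803 =0.92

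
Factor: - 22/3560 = -2^( - 2 )*5^ ( - 1)*11^1*89^(-1) = - 11/1780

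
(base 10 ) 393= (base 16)189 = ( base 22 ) HJ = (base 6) 1453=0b110001001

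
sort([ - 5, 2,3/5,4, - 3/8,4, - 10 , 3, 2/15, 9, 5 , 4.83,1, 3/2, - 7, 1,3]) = [ - 10 , - 7 , - 5, - 3/8, 2/15,3/5,1, 1,3/2,2, 3,3, 4, 4, 4.83, 5,9 ]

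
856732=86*9962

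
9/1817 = 9/1817  =  0.00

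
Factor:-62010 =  - 2^1*3^2*5^1*13^1 * 53^1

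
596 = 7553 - 6957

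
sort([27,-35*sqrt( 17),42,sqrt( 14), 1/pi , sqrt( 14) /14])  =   [ - 35*sqrt( 17 ), sqrt(14 )/14,1/pi,sqrt( 14), 27,42 ] 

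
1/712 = 1/712= 0.00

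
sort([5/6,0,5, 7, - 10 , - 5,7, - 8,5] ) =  [ - 10,-8, - 5,0, 5/6,5, 5, 7, 7] 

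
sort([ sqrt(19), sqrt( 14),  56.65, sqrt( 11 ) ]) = [ sqrt(11)  ,  sqrt(14),sqrt(19),56.65] 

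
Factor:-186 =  - 2^1*3^1 * 31^1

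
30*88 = 2640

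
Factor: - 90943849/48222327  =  -3^( - 1 )*89^1*409^( - 1 )*463^1*2207^1* 39301^( - 1 )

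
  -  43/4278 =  -43/4278= - 0.01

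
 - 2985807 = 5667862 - 8653669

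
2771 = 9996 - 7225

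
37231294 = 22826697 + 14404597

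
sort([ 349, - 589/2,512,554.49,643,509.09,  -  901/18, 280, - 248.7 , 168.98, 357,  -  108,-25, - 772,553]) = [ - 772,-589/2, - 248.7,-108,-901/18, - 25, 168.98,280  ,  349, 357,509.09,512, 553,554.49, 643]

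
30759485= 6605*4657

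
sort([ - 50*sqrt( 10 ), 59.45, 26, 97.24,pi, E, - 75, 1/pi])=[ - 50*sqrt(  10),-75, 1/pi  ,  E, pi , 26 , 59.45, 97.24]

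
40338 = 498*81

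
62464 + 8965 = 71429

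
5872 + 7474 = 13346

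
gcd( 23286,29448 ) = 6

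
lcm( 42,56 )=168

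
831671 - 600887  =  230784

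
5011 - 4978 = 33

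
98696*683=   67409368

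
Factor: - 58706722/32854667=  - 2^1*19^(-1 )*53^1*553837^1 * 1729193^ (-1) 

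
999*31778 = 31746222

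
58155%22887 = 12381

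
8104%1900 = 504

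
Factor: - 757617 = -3^1 * 7^1*43^1 * 839^1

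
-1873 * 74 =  - 138602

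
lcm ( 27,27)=27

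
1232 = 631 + 601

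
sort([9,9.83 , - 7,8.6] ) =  [ - 7,8.6,9,9.83]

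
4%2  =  0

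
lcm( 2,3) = 6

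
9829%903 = 799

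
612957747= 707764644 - 94806897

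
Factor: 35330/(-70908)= - 2^( - 1)*3^( - 1 )  *  5^1*19^( - 1 )*311^( - 1)*3533^1=- 17665/35454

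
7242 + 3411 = 10653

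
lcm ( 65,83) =5395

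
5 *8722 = 43610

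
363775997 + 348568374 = 712344371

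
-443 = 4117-4560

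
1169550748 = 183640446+985910302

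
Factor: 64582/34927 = 98/53 = 2^1*7^2 * 53^( - 1) 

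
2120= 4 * 530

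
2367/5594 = 2367/5594=0.42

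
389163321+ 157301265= 546464586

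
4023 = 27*149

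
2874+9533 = 12407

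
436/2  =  218   =  218.00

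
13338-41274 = -27936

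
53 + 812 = 865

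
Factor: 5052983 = 13^1*388691^1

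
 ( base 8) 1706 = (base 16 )3c6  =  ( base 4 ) 33012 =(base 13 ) 594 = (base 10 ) 966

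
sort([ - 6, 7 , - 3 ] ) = [-6, - 3 , 7]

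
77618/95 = 77618/95 =817.03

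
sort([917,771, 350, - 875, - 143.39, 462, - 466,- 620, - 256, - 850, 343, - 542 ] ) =[ - 875, - 850, - 620  , - 542, - 466, - 256, - 143.39,343 , 350, 462, 771, 917 ] 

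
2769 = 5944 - 3175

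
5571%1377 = 63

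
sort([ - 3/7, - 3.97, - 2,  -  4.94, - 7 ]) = [ - 7, - 4.94, - 3.97, - 2, - 3/7] 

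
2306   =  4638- 2332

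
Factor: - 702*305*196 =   -  2^3*3^3*5^1*7^2 * 13^1* 61^1 =- 41965560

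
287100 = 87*3300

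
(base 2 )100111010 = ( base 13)1B2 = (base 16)13a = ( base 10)314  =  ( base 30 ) AE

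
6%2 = 0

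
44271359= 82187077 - 37915718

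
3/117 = 1/39 = 0.03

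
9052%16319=9052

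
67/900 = 67/900 = 0.07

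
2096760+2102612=4199372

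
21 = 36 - 15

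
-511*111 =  - 56721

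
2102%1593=509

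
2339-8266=  -  5927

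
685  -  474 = 211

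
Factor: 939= 3^1*313^1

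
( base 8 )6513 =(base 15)101d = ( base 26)50n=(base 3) 11200001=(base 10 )3403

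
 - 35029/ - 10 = 35029/10 = 3502.90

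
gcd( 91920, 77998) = 2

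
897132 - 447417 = 449715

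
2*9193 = 18386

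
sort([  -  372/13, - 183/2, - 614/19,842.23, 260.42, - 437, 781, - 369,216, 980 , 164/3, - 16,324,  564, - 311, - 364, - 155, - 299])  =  [  -  437, - 369,- 364,-311, - 299, - 155, - 183/2,-614/19, - 372/13, - 16,164/3,216, 260.42, 324 , 564 , 781,  842.23,980] 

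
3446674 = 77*44762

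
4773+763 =5536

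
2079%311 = 213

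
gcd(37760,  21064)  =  8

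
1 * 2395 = 2395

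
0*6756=0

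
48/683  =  48/683= 0.07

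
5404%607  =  548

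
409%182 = 45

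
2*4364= 8728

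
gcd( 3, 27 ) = 3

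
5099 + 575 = 5674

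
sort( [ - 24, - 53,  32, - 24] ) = [ - 53, - 24, - 24, 32]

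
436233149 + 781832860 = 1218066009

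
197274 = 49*4026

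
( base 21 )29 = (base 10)51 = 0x33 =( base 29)1m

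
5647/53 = 5647/53 = 106.55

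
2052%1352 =700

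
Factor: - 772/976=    -2^( - 2) * 61^ ( - 1 )*193^1  =  -193/244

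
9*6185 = 55665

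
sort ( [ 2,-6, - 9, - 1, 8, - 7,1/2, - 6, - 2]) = [  -  9, - 7 , - 6, - 6,- 2, - 1,1/2, 2, 8]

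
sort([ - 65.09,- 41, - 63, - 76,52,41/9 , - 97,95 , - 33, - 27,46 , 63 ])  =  [- 97, - 76, - 65.09, - 63, - 41, - 33, - 27, 41/9,46,52,63,95 ]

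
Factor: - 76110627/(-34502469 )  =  25370209/11500823 = 17^(-1 )*43^ (-1)*15733^ (- 1)*25370209^1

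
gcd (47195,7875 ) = 5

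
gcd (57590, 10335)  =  65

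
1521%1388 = 133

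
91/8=11 + 3/8 =11.38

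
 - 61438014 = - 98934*621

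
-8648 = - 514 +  - 8134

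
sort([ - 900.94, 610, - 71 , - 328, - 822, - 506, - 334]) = [ - 900.94, - 822,-506 , - 334, - 328, - 71,610 ]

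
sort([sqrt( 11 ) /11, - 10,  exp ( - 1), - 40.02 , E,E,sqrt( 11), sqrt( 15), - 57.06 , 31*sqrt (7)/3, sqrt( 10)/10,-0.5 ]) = [-57.06,-40.02, - 10,-0.5,sqrt ( 11 ) /11, sqrt( 10)/10 , exp(-1 ),E , E  ,  sqrt(11),sqrt( 15 ),31*sqrt(7) /3]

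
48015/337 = 142+161/337 = 142.48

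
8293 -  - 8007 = 16300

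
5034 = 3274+1760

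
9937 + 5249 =15186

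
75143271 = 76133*987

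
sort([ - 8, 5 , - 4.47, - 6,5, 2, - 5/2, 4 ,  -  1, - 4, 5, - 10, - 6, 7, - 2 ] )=[ - 10,-8, - 6,-6, - 4.47,  -  4, - 5/2, - 2, - 1 , 2,4, 5,5,5,7 ] 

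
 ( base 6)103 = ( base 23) 1g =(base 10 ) 39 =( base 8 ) 47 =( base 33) 16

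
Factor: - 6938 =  - 2^1*3469^1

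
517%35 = 27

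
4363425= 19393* 225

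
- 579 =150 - 729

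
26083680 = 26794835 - 711155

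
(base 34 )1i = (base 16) 34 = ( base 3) 1221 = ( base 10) 52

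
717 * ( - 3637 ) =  - 2607729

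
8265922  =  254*32543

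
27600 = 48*575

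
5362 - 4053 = 1309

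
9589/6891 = 1 + 2698/6891 = 1.39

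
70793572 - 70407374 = 386198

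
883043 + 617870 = 1500913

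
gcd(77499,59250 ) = 237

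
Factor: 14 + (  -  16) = -2 = -  2^1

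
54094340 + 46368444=100462784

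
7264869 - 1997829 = 5267040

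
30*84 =2520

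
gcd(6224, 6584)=8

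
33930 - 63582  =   - 29652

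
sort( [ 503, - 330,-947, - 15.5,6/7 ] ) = [ - 947, - 330, - 15.5,6/7,503 ]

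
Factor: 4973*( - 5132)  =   - 2^2*1283^1 * 4973^1 = - 25521436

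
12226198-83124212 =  - 70898014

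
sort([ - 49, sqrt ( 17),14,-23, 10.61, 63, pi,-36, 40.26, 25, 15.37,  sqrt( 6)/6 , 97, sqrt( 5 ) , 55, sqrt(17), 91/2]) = [ - 49,- 36, - 23,sqrt( 6 )/6 , sqrt(5 ),pi, sqrt(17 ), sqrt(17 ),10.61, 14, 15.37, 25, 40.26,91/2, 55,63, 97 ]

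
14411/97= 148+55/97= 148.57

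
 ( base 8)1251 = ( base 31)LU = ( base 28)O9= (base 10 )681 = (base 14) 369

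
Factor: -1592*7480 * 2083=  - 24804697280 = - 2^6 *5^1*11^1  *17^1 * 199^1*2083^1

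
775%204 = 163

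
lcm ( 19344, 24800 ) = 967200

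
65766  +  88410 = 154176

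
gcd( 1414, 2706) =2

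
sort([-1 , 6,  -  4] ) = [ - 4, - 1,6]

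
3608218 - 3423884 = 184334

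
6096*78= 475488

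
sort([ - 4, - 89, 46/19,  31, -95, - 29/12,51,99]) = [-95, - 89, - 4, - 29/12,46/19, 31,51,99 ]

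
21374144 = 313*68288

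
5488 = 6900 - 1412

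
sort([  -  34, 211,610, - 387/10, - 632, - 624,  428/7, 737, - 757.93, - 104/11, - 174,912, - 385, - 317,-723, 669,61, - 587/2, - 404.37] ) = [ - 757.93, - 723, - 632, - 624, - 404.37,-385, -317, - 587/2, - 174,- 387/10, - 34, - 104/11,61, 428/7, 211, 610,669, 737,  912 ] 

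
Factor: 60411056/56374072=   7551382/7046759 = 2^1  *97^(- 1) *227^1*16633^1*72647^( - 1 )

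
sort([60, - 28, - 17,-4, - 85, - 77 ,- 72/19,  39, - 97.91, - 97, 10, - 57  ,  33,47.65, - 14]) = [ - 97.91, - 97, - 85, - 77,-57 , - 28  , - 17, -14, - 4,-72/19,10 , 33,  39, 47.65, 60]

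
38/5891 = 38/5891 = 0.01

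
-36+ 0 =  - 36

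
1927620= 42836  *45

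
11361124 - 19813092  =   - 8451968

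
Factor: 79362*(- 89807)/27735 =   -  2375754378/9245 = -  2^1*3^1*5^ (-1)*31^1 * 43^( - 2)*2897^1*4409^1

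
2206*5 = 11030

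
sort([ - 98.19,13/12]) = [  -  98.19, 13/12 ]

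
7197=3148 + 4049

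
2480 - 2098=382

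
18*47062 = 847116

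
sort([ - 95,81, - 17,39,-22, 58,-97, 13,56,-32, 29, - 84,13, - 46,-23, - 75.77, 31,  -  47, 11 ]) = [ - 97,  -  95,-84, - 75.77  , - 47 ,-46 , - 32,-23, - 22, - 17, 11, 13,13, 29, 31, 39, 56 , 58,81]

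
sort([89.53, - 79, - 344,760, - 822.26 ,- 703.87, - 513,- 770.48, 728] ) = [ - 822.26, - 770.48, - 703.87, - 513,-344, - 79,89.53  ,  728,760 ] 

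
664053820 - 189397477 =474656343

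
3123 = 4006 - 883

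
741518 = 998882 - 257364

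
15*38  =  570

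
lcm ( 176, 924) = 3696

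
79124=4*19781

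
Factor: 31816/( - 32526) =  - 2^2*3^( - 2)*13^( - 1)*41^1*97^1*139^( - 1) = - 15908/16263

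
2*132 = 264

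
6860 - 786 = 6074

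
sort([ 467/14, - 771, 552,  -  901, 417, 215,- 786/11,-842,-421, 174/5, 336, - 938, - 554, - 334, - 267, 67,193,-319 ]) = [- 938 , - 901,-842,-771, - 554, - 421,-334, - 319, - 267, - 786/11, 467/14,174/5,67, 193,215, 336,417, 552 ] 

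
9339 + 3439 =12778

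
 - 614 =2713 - 3327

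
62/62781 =62/62781 = 0.00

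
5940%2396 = 1148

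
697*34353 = 23944041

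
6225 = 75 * 83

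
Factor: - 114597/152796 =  - 3/4 = - 2^(-2 )* 3^1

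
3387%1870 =1517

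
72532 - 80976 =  - 8444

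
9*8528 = 76752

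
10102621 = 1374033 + 8728588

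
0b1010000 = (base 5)310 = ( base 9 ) 88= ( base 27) 2Q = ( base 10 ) 80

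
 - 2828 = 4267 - 7095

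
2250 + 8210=10460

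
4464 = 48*93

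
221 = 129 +92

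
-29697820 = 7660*( - 3877 ) 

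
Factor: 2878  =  2^1*1439^1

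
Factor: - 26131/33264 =  -  3733/4752=- 2^( - 4 )*3^( - 3 )*11^( - 1) * 3733^1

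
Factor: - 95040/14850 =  - 2^5*5^( - 1)  =  - 32/5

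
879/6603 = 293/2201 = 0.13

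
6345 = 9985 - 3640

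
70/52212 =35/26106 = 0.00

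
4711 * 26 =122486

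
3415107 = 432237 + 2982870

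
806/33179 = 806/33179  =  0.02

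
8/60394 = 4/30197 = 0.00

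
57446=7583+49863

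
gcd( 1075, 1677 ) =43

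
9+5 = 14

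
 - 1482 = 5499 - 6981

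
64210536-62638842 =1571694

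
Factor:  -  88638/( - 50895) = 29546/16965 = 2^1*3^( - 2)*5^(  -  1 )*11^1*13^( - 1 )*17^1*29^( - 1)* 79^1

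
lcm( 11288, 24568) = 417656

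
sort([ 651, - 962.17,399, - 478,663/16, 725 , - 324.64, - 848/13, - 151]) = [ -962.17, - 478,  -  324.64, - 151,-848/13,663/16,399,651,  725]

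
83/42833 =83/42833  =  0.00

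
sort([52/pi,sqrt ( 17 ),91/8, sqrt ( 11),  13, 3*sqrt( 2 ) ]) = [sqrt( 11),sqrt(17),3*sqrt( 2),91/8, 13 , 52/pi ] 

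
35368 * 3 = 106104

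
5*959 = 4795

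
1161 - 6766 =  - 5605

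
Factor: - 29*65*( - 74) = 139490=2^1* 5^1*13^1 * 29^1* 37^1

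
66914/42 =1593  +  4/21 = 1593.19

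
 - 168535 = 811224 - 979759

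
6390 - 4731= 1659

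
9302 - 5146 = 4156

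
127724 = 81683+46041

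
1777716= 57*31188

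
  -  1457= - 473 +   -  984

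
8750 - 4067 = 4683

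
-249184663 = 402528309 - 651712972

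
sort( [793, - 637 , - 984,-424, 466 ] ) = [ - 984, - 637, - 424,466,793 ]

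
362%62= 52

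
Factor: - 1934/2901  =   - 2^1* 3^( - 1) = - 2/3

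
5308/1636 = 3 + 100/409 = 3.24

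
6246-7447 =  - 1201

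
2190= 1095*2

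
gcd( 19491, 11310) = 3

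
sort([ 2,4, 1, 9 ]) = [ 1,  2,4,  9]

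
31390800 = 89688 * 350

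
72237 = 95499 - 23262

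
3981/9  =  442 + 1/3 = 442.33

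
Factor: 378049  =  7^1*53^1*1019^1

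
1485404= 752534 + 732870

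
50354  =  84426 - 34072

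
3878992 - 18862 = 3860130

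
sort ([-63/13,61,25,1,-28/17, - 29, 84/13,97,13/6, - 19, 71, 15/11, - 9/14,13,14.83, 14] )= [-29  ,  -  19,-63/13,-28/17,-9/14 , 1,15/11,13/6,84/13, 13, 14 , 14.83,25,61, 71, 97]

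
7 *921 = 6447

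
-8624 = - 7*1232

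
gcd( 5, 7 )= 1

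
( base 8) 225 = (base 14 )a9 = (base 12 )105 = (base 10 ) 149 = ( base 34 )4D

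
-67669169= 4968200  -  72637369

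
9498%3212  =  3074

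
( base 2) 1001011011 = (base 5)4403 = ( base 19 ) 1ce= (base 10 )603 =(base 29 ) kn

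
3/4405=3/4405  =  0.00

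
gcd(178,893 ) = 1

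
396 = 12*33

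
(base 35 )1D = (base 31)1h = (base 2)110000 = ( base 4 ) 300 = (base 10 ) 48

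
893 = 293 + 600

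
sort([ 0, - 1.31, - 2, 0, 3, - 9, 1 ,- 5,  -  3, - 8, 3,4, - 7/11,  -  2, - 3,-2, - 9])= [ - 9, - 9  , - 8, - 5, -3  , - 3, -2,-2, - 2,-1.31, -7/11,0,0, 1, 3,3, 4 ]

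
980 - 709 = 271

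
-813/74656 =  - 1 + 73843/74656 = -0.01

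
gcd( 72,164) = 4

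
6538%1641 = 1615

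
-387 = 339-726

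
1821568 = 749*2432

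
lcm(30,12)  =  60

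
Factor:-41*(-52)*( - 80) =-170560 =-  2^6*5^1*13^1*41^1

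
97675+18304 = 115979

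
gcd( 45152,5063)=83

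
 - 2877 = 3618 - 6495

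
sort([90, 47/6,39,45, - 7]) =[-7,47/6,39,45, 90]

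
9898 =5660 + 4238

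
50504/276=182 + 68/69 = 182.99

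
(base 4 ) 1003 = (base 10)67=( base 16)43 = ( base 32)23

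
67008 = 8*8376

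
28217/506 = 55 + 387/506 = 55.76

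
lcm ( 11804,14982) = 389532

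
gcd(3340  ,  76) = 4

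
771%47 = 19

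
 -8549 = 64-8613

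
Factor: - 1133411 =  - 227^1*4993^1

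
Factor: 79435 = 5^1*15887^1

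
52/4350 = 26/2175 = 0.01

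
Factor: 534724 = 2^2* 37^1*3613^1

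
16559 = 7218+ 9341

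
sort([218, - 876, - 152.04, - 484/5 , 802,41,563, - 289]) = [ - 876, - 289 , - 152.04 , - 484/5,41,218, 563 , 802]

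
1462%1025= 437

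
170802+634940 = 805742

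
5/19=5/19  =  0.26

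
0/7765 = 0  =  0.00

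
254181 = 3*84727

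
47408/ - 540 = -11852/135 = - 87.79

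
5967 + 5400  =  11367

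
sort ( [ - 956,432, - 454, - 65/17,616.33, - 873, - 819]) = [  -  956, - 873, - 819 ,-454, - 65/17, 432, 616.33]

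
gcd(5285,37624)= 1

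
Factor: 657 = 3^2*73^1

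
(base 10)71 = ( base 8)107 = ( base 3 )2122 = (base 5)241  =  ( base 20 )3B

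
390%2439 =390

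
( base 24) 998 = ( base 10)5408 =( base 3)21102022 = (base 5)133113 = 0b1010100100000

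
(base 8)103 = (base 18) 3D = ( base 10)67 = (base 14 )4B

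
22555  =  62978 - 40423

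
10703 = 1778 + 8925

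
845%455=390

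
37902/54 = 6317/9=701.89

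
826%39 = 7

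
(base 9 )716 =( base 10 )582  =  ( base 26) ma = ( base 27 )LF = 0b1001000110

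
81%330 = 81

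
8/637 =8/637 = 0.01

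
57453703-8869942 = 48583761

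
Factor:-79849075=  - 5^2*863^1 * 3701^1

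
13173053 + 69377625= 82550678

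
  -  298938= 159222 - 458160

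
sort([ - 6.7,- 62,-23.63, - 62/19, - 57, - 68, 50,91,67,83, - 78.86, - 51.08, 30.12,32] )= [ - 78.86, - 68, - 62, - 57, - 51.08,-23.63, - 6.7,-62/19,30.12,  32, 50,67,83, 91 ] 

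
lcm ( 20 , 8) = 40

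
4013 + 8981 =12994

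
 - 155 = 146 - 301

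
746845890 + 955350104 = 1702195994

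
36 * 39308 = 1415088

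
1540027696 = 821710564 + 718317132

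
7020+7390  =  14410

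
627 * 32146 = 20155542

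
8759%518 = 471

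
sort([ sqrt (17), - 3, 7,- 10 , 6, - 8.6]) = [ - 10, - 8.6, - 3, sqrt (17), 6, 7]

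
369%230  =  139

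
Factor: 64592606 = 2^1 * 13^1*2484331^1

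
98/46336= 49/23168 = 0.00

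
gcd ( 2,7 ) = 1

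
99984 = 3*33328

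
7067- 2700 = 4367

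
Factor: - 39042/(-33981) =54/47  =  2^1*3^3 *47^(-1)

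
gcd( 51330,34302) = 6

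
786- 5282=-4496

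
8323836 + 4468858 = 12792694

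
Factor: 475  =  5^2*19^1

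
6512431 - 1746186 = 4766245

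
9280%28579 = 9280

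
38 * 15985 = 607430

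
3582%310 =172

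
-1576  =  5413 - 6989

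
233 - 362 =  - 129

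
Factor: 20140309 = 7^1*61^1* 101^1*467^1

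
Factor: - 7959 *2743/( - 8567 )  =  1679349/659 = 3^1*7^1 * 211^1*379^1 *659^( -1 )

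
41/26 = 1+15/26  =  1.58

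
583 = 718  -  135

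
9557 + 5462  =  15019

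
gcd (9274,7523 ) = 1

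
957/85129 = 87/7739 = 0.01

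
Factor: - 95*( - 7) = 5^1 * 7^1*19^1 = 665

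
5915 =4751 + 1164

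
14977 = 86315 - 71338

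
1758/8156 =879/4078 =0.22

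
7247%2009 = 1220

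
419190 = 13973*30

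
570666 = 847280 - 276614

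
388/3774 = 194/1887 = 0.10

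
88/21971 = 88/21971 = 0.00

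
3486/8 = 1743/4 = 435.75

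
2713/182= 14 +165/182  =  14.91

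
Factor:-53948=  -  2^2 * 13487^1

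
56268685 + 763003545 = 819272230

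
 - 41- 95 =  - 136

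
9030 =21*430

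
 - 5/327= -5/327 = - 0.02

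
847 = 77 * 11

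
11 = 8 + 3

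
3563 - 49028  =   - 45465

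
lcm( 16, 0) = 0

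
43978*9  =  395802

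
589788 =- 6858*(  -  86)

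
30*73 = 2190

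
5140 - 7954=- 2814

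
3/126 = 1/42 = 0.02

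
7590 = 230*33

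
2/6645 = 2/6645 = 0.00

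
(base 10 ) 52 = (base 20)2c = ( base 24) 24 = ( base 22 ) 28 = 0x34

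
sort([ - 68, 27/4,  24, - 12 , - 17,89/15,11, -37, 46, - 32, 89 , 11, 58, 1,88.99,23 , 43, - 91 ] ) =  [ - 91, - 68,-37, - 32, - 17,-12, 1, 89/15,  27/4,11, 11,23, 24, 43 , 46, 58,88.99 , 89] 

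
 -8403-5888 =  - 14291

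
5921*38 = 224998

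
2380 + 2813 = 5193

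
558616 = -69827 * (-8)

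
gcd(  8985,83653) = 1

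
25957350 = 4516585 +21440765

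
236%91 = 54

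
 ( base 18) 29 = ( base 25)1k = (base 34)1b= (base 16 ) 2D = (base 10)45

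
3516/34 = 1758/17= 103.41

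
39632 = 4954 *8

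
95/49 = 1+46/49= 1.94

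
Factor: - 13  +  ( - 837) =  - 2^1*5^2*17^1 = - 850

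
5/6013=5/6013= 0.00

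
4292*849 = 3643908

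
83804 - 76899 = 6905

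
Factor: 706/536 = 2^( - 2 )*67^ ( - 1 )*353^1= 353/268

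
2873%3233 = 2873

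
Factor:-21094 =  -2^1*53^1*199^1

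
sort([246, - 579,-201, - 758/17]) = [-579,  -  201,- 758/17, 246]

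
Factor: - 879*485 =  - 426315=- 3^1*5^1*97^1 *293^1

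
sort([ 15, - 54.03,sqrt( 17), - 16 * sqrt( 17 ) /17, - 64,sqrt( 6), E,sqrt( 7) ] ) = [-64,  -  54.03, - 16*sqrt( 17)/17, sqrt(6),sqrt( 7 ), E, sqrt( 17 ),15]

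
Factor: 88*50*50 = 2^5*5^4*11^1 = 220000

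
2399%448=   159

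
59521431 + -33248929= 26272502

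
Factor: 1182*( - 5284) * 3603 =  - 22503213864 = -  2^3*3^2 * 197^1*1201^1*1321^1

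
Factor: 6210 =2^1*3^3*5^1 *23^1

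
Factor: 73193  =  53^1*1381^1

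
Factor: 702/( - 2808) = - 1/4 = - 2^( - 2)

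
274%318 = 274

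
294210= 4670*63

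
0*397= 0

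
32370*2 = 64740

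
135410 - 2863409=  - 2727999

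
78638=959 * 82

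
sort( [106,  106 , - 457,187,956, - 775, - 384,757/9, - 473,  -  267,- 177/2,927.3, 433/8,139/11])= [ - 775, - 473,-457 ,-384, - 267, - 177/2, 139/11,433/8, 757/9,106,106, 187, 927.3 , 956]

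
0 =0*709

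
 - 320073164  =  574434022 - 894507186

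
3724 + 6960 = 10684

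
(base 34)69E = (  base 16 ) 1c58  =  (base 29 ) 8i6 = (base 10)7256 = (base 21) g9b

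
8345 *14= 116830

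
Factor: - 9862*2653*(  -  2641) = 69098822926 = 2^1*7^1*19^1* 139^1*379^1*4931^1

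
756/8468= 189/2117 = 0.09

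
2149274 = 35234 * 61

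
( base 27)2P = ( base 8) 117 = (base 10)79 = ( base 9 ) 87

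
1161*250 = 290250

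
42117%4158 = 537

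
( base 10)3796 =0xed4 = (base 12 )2244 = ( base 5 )110141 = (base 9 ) 5177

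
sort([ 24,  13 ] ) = [13,  24]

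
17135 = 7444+9691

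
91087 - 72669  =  18418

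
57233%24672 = 7889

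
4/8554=2/4277 = 0.00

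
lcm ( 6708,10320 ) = 134160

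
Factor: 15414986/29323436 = 2^(-1)*17^( - 1 )*23^( - 1)*151^1*18749^( - 1) * 51043^1 = 7707493/14661718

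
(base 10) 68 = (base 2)1000100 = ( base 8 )104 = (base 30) 28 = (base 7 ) 125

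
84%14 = 0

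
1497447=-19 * (-78813) 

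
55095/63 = 874 + 11/21 = 874.52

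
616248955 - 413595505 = 202653450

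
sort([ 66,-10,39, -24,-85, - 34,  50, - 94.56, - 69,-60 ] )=[ - 94.56, -85, - 69, - 60, - 34,-24,-10,39, 50,66] 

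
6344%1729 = 1157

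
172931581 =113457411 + 59474170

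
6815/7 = 6815/7 = 973.57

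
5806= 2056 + 3750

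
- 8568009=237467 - 8805476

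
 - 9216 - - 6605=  - 2611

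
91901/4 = 22975 + 1/4 = 22975.25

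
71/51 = 1 + 20/51 = 1.39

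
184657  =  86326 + 98331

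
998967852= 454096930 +544870922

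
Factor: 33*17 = 561 = 3^1*11^1 * 17^1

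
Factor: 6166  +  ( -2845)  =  3321 = 3^4*41^1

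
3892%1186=334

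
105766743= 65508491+40258252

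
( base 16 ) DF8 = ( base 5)103301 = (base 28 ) 4FK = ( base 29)479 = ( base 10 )3576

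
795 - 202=593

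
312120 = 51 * 6120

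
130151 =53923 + 76228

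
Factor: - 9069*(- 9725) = 88196025 = 3^1*5^2*389^1 *3023^1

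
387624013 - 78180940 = 309443073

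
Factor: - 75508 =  - 2^2  *43^1*439^1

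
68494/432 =34247/216 = 158.55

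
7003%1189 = 1058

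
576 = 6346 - 5770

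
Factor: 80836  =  2^2 *7^1*2887^1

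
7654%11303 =7654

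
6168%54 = 12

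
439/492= 439/492 = 0.89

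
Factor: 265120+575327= 3^2 * 93383^1 = 840447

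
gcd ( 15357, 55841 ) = 1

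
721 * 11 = 7931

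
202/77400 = 101/38700 = 0.00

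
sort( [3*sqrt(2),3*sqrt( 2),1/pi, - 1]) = [ - 1,  1/pi,3*sqrt(2 ),3 * sqrt( 2)]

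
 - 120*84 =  - 10080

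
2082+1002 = 3084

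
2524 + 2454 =4978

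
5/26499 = 5/26499 =0.00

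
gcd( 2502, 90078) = 6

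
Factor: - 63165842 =  -  2^1*19^1*131^1*12689^1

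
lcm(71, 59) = 4189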